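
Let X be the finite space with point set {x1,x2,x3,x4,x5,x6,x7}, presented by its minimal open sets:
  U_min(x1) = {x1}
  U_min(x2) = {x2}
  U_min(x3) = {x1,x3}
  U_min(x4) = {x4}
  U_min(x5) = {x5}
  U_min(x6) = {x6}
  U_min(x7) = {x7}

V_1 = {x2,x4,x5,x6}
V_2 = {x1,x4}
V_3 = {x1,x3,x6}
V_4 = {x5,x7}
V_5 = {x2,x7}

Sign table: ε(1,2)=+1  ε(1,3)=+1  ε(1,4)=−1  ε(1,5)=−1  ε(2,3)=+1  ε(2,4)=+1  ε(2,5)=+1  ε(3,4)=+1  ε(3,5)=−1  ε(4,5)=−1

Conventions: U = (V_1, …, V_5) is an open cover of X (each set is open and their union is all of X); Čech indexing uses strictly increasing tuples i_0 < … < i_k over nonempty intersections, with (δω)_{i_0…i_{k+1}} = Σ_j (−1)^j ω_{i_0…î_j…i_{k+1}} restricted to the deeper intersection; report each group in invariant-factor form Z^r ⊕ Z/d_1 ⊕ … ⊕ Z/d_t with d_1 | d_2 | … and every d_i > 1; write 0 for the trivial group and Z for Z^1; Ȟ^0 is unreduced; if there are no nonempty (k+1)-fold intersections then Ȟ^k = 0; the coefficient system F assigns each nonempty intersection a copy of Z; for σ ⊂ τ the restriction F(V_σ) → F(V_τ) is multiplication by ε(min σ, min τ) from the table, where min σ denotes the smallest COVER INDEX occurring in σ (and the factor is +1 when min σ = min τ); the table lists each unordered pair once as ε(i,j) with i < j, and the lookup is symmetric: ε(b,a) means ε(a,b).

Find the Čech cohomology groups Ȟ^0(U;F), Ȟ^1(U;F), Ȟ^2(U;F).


Ȟ^0 = 0,  Ȟ^1 = Z ⊕ Z/2,  Ȟ^2 = 0

nerve simplices:
  V12={x4} V13={x6} V14={x5} V15={x2} V23={x1} V45={x7}
C dims 5,6; δ0: rk 5, SNF 1^4·2
degree 0: 5−5−0 = 0 → Ȟ^0 ≅ 0
degree 1: 6−0−5 = 1 plus torsion [2] → Ȟ^1 ≅ Z ⊕ Z/2
degree 2: 0−0−0 = 0 → Ȟ^2 ≅ 0


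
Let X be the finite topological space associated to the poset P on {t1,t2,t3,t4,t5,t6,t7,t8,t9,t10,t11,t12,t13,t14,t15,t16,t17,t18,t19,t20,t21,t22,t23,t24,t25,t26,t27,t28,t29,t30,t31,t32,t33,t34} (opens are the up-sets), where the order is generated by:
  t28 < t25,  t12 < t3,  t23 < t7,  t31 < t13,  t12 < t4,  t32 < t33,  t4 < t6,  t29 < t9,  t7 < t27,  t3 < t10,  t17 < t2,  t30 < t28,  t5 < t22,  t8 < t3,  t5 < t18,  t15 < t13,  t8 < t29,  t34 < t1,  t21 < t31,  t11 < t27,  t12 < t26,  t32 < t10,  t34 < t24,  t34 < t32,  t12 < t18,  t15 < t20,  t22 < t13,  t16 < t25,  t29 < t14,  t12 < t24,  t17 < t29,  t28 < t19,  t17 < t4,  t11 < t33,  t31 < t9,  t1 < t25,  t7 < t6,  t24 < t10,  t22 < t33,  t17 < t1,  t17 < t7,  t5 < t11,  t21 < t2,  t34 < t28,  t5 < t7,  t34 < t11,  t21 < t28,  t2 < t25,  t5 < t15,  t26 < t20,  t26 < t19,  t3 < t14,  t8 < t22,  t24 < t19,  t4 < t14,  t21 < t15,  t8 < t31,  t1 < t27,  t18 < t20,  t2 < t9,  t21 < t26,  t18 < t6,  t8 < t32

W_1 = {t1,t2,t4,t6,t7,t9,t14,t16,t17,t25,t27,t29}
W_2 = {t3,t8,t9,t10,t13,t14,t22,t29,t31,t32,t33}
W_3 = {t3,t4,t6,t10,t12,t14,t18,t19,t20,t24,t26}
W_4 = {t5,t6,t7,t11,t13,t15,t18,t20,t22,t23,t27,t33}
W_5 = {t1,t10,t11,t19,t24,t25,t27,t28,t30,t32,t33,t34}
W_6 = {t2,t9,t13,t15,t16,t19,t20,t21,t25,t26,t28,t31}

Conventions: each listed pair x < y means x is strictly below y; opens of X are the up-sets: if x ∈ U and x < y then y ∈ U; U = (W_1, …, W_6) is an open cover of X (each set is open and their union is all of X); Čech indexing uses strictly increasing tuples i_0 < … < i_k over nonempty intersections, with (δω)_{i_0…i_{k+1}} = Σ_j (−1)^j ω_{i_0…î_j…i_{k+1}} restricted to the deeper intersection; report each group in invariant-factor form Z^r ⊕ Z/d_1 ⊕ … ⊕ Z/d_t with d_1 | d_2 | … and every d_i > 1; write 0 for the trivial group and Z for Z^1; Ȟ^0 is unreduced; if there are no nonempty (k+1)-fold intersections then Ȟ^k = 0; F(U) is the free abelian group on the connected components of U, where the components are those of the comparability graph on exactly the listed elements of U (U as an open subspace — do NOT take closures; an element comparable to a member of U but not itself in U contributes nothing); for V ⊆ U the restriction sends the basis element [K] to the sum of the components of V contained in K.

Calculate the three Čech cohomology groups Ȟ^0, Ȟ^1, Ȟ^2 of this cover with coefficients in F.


Ȟ^0 = Z; Ȟ^1 = 0; Ȟ^2 = Z/2

cover nerve:
  W12={t9,t14,t29} W13={t4,t6,t14} W14={t6,t7,t27} W15={t1,t25,t27} W16={t2,t9,t16,t25} W23={t3,t10,t14} W24={t13,t22,t33} W25={t10,t32,t33} W26={t9,t13,t31} W34={t6,t18,t20} W35={t10,t19,t24} W36={t19,t20,t26} W45={t11,t27,t33} W46={t13,t15,t20} W56={t19,t25,t28}
  W123={t14} W126={t9} W134={t6} W145={t27} W156={t25} W235={t10} W245={t33} W246={t13} W346={t20} W356={t19}
components per intersection:
  W1: {t1,t2,t4,t6,t7,t9,t14,t16,t17,t25,t27,t29}
  W2: {t3,t8,t9,t10,t13,t14,t22,t29,t31,t32,t33}
  W3: {t3,t4,t6,t10,t12,t14,t18,t19,t20,t24,t26}
  W4: {t5,t6,t7,t11,t13,t15,t18,t20,t22,t23,t27,t33}
  W5: {t1,t10,t11,t19,t24,t25,t27,t28,t30,t32,t33,t34}
  W6: {t2,t9,t13,t15,t16,t19,t20,t21,t25,t26,t28,t31}
  W12: {t9,t14,t29}
  W13: {t4,t6,t14}
  W14: {t6,t7,t27}
  W15: {t1,t25,t27}
  W16: {t2,t9,t16,t25}
  W23: {t3,t10,t14}
  W24: {t13,t22,t33}
  W25: {t10,t32,t33}
  W26: {t9,t13,t31}
  W34: {t6,t18,t20}
  W35: {t10,t19,t24}
  W36: {t19,t20,t26}
  W45: {t11,t27,t33}
  W46: {t13,t15,t20}
  W56: {t19,t25,t28}
  W123: {t14}
  W126: {t9}
  W134: {t6}
  W145: {t27}
  W156: {t25}
  W235: {t10}
  W245: {t33}
  W246: {t13}
  W346: {t20}
  W356: {t19}
C dims 6,15,10; δ0: rk 5, SNF 1^5; δ1: rk 10, SNF 1^9·2
Ȟ^0: (6−5)−0=1 ⇒ Z
Ȟ^1: (15−10)−5=0 ⇒ 0
Ȟ^2: (10−0)−10=0 plus torsion [2] ⇒ Z/2


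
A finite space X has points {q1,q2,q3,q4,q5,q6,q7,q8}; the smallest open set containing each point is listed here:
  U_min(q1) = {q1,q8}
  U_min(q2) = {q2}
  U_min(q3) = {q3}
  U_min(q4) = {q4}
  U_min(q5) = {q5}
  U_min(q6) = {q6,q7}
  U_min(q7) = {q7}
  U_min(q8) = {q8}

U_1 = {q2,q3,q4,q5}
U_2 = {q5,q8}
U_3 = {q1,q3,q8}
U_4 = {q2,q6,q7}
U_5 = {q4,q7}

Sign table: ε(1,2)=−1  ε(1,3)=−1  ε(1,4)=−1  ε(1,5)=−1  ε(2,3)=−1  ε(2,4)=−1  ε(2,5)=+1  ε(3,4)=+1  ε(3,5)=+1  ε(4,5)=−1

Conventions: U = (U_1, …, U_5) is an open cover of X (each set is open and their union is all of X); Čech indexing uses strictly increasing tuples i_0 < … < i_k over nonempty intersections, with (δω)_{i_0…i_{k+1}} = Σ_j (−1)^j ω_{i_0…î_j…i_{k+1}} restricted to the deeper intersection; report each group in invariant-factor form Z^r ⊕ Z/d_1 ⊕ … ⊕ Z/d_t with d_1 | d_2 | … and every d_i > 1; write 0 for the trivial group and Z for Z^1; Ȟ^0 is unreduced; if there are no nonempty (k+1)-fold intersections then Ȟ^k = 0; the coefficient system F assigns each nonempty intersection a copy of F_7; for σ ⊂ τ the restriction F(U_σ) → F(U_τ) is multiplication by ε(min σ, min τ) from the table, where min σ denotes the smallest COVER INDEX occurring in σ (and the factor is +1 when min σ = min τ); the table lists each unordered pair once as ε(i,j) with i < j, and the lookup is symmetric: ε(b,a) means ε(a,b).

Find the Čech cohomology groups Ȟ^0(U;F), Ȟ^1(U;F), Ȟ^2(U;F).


Ȟ^0 = 0, Ȟ^1 = Z/7 and Ȟ^2 = 0

nonempty overlaps:
  U12={q5} U13={q3} U14={q2} U15={q4} U23={q8} U45={q7}
C dims 5,6; δ0: rk_F7 5
degree 0: 5−5−0 = 0 → Ȟ^0 ≅ 0
degree 1: 6−0−5 = 1 → Ȟ^1 ≅ Z/7
degree 2: 0−0−0 = 0 → Ȟ^2 ≅ 0


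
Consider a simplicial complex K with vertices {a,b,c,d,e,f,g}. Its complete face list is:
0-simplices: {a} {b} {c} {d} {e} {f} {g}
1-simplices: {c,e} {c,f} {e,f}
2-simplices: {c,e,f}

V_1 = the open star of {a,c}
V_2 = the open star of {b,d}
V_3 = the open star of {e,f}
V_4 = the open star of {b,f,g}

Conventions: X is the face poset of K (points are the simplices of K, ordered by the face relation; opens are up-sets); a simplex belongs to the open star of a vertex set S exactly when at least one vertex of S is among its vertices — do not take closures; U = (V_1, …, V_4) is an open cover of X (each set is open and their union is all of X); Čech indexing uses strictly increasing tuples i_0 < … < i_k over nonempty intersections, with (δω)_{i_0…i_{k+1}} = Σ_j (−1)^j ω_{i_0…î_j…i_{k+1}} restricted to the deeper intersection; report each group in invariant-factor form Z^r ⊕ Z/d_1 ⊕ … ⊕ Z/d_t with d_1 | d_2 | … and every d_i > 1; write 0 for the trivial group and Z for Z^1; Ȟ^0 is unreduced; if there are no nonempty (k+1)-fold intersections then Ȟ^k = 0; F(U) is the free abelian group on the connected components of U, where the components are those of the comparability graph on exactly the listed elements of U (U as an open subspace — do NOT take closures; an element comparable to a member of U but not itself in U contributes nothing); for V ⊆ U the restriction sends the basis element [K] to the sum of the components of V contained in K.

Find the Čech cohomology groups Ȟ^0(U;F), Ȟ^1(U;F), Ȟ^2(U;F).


nerve simplices:
  V1={{a},{c},{c,e},{c,f},{c,e,f}} V2={{b},{d}} V3={{e},{f},{c,e},{c,f},{e,f},{c,e,f}} V4={{b},{f},{g},{c,f},{e,f},{c,e,f}}
  V13={{c,e},{c,f},{c,e,f}} V14={{c,f},{c,e,f}} V24={{b}} V34={{f},{c,f},{e,f},{c,e,f}}
  V134={{c,f},{c,e,f}}
components per intersection:
  V1: {{a}} {{c},{c,e},{c,f},{c,e,f}}
  V2: {{b}} {{d}}
  V3: {{e},{f},{c,e},{c,f},{e,f},{c,e,f}}
  V4: {{b}} {{f},{c,f},{e,f},{c,e,f}} {{g}}
  V13: {{c,e},{c,f},{c,e,f}}
  V14: {{c,f},{c,e,f}}
  V24: {{b}}
  V34: {{f},{c,f},{e,f},{c,e,f}}
  V134: {{c,f},{c,e,f}}
C dims 8,4,1; δ0: rk 3, SNF 1^3; δ1: rk 1, SNF 1^1
degree 0: 8−3−0 = 5 → Ȟ^0 ≅ Z^5
degree 1: 4−1−3 = 0 → Ȟ^1 ≅ 0
degree 2: 1−0−1 = 0 → Ȟ^2 ≅ 0

Ȟ^0(U;F) ≅ Z^5, Ȟ^1(U;F) ≅ 0 and Ȟ^2(U;F) ≅ 0


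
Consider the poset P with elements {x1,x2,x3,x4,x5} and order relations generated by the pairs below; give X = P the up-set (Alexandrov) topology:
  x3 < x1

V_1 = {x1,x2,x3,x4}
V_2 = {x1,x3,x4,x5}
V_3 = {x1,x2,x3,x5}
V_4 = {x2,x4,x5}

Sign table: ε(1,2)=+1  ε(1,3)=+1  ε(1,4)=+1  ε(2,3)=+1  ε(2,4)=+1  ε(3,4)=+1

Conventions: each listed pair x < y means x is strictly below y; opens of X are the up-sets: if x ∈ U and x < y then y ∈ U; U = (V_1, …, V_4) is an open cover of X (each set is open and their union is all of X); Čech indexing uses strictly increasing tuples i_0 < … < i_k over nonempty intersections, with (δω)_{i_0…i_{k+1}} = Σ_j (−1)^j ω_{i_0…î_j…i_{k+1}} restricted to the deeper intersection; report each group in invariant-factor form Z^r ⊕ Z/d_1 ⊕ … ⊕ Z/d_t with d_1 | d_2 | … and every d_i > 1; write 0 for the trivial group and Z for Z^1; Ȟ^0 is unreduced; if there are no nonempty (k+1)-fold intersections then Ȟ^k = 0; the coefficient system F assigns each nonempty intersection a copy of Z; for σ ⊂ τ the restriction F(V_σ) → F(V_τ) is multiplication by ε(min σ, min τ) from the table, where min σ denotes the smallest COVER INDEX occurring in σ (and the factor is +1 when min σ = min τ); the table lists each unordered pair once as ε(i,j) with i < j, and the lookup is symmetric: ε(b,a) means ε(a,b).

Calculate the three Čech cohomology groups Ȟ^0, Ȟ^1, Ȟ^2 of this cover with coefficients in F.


Ȟ^0 = Z,  Ȟ^1 = 0,  Ȟ^2 = Z

nonempty intersections:
  V12={x1,x3,x4} V13={x1,x2,x3} V14={x2,x4} V23={x1,x3,x5} V24={x4,x5} V34={x2,x5}
  V123={x1,x3} V124={x4} V134={x2} V234={x5}
C dims 4,6,4; δ0: rk 3, SNF 1^3; δ1: rk 3, SNF 1^3
Ȟ^0: (4−3)−0=1 ⇒ Z
Ȟ^1: (6−3)−3=0 ⇒ 0
Ȟ^2: (4−0)−3=1 ⇒ Z


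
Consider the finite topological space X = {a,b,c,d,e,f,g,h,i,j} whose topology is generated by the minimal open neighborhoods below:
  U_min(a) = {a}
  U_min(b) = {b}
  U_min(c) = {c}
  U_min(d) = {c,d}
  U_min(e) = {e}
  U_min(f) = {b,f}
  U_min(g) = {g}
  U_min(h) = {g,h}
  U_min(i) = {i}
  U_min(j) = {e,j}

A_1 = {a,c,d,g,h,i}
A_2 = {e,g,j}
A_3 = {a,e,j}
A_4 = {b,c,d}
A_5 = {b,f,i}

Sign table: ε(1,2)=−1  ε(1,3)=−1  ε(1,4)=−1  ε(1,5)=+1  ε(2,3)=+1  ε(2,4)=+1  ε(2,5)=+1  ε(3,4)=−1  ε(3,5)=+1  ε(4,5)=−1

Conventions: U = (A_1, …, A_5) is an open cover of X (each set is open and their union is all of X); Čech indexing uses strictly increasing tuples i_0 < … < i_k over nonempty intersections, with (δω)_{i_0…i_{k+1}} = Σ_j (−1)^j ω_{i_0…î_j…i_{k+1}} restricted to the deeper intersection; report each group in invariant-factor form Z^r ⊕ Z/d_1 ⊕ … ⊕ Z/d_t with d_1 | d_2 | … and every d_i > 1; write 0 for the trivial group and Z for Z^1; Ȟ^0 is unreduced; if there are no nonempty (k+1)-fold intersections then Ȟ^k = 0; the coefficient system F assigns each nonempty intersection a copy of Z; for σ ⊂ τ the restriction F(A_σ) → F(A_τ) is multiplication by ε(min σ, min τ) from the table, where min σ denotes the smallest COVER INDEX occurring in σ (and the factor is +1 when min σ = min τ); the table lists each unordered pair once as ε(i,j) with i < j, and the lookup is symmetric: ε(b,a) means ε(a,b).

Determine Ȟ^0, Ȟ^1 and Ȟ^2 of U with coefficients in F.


intersection data:
  A12={g} A13={a} A14={c,d} A15={i} A23={e,j} A45={b}
C dims 5,6; δ0: rk 4, SNF 1^4
Ȟ^0 = (5 − 4) − 0 = 1, so Ȟ^0 ≅ Z
Ȟ^1 = (6 − 0) − 4 = 2, so Ȟ^1 ≅ Z^2
Ȟ^2 = (0 − 0) − 0 = 0, so Ȟ^2 ≅ 0

Ȟ^0(U;F) ≅ Z,  Ȟ^1(U;F) ≅ Z^2,  Ȟ^2(U;F) ≅ 0


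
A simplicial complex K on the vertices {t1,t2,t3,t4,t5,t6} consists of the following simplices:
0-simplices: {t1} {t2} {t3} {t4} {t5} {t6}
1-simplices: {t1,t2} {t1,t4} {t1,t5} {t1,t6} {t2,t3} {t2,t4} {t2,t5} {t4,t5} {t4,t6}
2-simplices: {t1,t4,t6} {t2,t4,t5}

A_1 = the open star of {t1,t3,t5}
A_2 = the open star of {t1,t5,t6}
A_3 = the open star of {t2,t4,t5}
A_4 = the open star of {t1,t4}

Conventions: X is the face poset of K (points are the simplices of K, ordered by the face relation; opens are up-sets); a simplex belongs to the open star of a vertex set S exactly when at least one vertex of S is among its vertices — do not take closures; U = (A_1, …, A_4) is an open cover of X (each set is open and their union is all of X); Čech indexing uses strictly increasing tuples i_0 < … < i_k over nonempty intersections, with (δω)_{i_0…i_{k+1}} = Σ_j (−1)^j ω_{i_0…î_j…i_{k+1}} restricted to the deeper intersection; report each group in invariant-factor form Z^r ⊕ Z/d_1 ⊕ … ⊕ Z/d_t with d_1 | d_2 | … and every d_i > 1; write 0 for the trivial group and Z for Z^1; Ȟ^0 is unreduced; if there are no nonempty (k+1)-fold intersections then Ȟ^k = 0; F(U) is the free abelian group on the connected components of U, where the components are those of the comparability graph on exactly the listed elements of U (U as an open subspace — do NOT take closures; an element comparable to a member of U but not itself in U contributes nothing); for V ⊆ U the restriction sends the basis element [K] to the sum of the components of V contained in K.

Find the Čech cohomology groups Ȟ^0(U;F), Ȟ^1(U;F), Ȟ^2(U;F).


Ȟ^0 = Z; Ȟ^1 = Z^2; Ȟ^2 = 0

nonempty overlaps:
  A1={{t1},{t3},{t5},{t1,t2},{t1,t4},{t1,t5},{t1,t6},{t2,t3},{t2,t5},{t4,t5},{t1,t4,t6},{t2,t4,t5}} A2={{t1},{t5},{t6},{t1,t2},{t1,t4},{t1,t5},{t1,t6},{t2,t5},{t4,t5},{t4,t6},{t1,t4,t6},{t2,t4,t5}} A3={{t2},{t4},{t5},{t1,t2},{t1,t4},{t1,t5},{t2,t3},{t2,t4},{t2,t5},{t4,t5},{t4,t6},{t1,t4,t6},{t2,t4,t5}} A4={{t1},{t4},{t1,t2},{t1,t4},{t1,t5},{t1,t6},{t2,t4},{t4,t5},{t4,t6},{t1,t4,t6},{t2,t4,t5}}
  A12={{t1},{t5},{t1,t2},{t1,t4},{t1,t5},{t1,t6},{t2,t5},{t4,t5},{t1,t4,t6},{t2,t4,t5}} A13={{t5},{t1,t2},{t1,t4},{t1,t5},{t2,t3},{t2,t5},{t4,t5},{t1,t4,t6},{t2,t4,t5}} A14={{t1},{t1,t2},{t1,t4},{t1,t5},{t1,t6},{t4,t5},{t1,t4,t6},{t2,t4,t5}} A23={{t5},{t1,t2},{t1,t4},{t1,t5},{t2,t5},{t4,t5},{t4,t6},{t1,t4,t6},{t2,t4,t5}} A24={{t1},{t1,t2},{t1,t4},{t1,t5},{t1,t6},{t4,t5},{t4,t6},{t1,t4,t6},{t2,t4,t5}} A34={{t4},{t1,t2},{t1,t4},{t1,t5},{t2,t4},{t4,t5},{t4,t6},{t1,t4,t6},{t2,t4,t5}}
  A123={{t5},{t1,t2},{t1,t4},{t1,t5},{t2,t5},{t4,t5},{t1,t4,t6},{t2,t4,t5}} A124={{t1},{t1,t2},{t1,t4},{t1,t5},{t1,t6},{t4,t5},{t1,t4,t6},{t2,t4,t5}} A134={{t1,t2},{t1,t4},{t1,t5},{t4,t5},{t1,t4,t6},{t2,t4,t5}} A234={{t1,t2},{t1,t4},{t1,t5},{t4,t5},{t4,t6},{t1,t4,t6},{t2,t4,t5}}
  A1234={{t1,t2},{t1,t4},{t1,t5},{t4,t5},{t1,t4,t6},{t2,t4,t5}}
components per intersection:
  A1: {{t1},{t5},{t1,t2},{t1,t4},{t1,t5},{t1,t6},{t2,t5},{t4,t5},{t1,t4,t6},{t2,t4,t5}} {{t3},{t2,t3}}
  A2: {{t1},{t5},{t6},{t1,t2},{t1,t4},{t1,t5},{t1,t6},{t2,t5},{t4,t5},{t4,t6},{t1,t4,t6},{t2,t4,t5}}
  A3: {{t2},{t4},{t5},{t1,t2},{t1,t4},{t1,t5},{t2,t3},{t2,t4},{t2,t5},{t4,t5},{t4,t6},{t1,t4,t6},{t2,t4,t5}}
  A4: {{t1},{t4},{t1,t2},{t1,t4},{t1,t5},{t1,t6},{t2,t4},{t4,t5},{t4,t6},{t1,t4,t6},{t2,t4,t5}}
  A12: {{t1},{t5},{t1,t2},{t1,t4},{t1,t5},{t1,t6},{t2,t5},{t4,t5},{t1,t4,t6},{t2,t4,t5}}
  A13: {{t5},{t1,t5},{t2,t5},{t4,t5},{t2,t4,t5}} {{t1,t2}} {{t1,t4},{t1,t4,t6}} {{t2,t3}}
  A14: {{t1},{t1,t2},{t1,t4},{t1,t5},{t1,t6},{t1,t4,t6}} {{t4,t5},{t2,t4,t5}}
  A23: {{t5},{t1,t5},{t2,t5},{t4,t5},{t2,t4,t5}} {{t1,t2}} {{t1,t4},{t4,t6},{t1,t4,t6}}
  A24: {{t1},{t1,t2},{t1,t4},{t1,t5},{t1,t6},{t4,t6},{t1,t4,t6}} {{t4,t5},{t2,t4,t5}}
  A34: {{t4},{t1,t4},{t2,t4},{t4,t5},{t4,t6},{t1,t4,t6},{t2,t4,t5}} {{t1,t2}} {{t1,t5}}
  A123: {{t5},{t1,t5},{t2,t5},{t4,t5},{t2,t4,t5}} {{t1,t2}} {{t1,t4},{t1,t4,t6}}
  A124: {{t1},{t1,t2},{t1,t4},{t1,t5},{t1,t6},{t1,t4,t6}} {{t4,t5},{t2,t4,t5}}
  A134: {{t1,t2}} {{t1,t4},{t1,t4,t6}} {{t1,t5}} {{t4,t5},{t2,t4,t5}}
  A234: {{t1,t2}} {{t1,t4},{t4,t6},{t1,t4,t6}} {{t1,t5}} {{t4,t5},{t2,t4,t5}}
  A1234: {{t1,t2}} {{t1,t4},{t1,t4,t6}} {{t1,t5}} {{t4,t5},{t2,t4,t5}}
C dims 5,15,13,4; δ0: rk 4, SNF 1^4; δ1: rk 9, SNF 1^9; δ2: rk 4, SNF 1^4
degree 0: 5−4−0 = 1 → Ȟ^0 ≅ Z
degree 1: 15−9−4 = 2 → Ȟ^1 ≅ Z^2
degree 2: 13−4−9 = 0 → Ȟ^2 ≅ 0


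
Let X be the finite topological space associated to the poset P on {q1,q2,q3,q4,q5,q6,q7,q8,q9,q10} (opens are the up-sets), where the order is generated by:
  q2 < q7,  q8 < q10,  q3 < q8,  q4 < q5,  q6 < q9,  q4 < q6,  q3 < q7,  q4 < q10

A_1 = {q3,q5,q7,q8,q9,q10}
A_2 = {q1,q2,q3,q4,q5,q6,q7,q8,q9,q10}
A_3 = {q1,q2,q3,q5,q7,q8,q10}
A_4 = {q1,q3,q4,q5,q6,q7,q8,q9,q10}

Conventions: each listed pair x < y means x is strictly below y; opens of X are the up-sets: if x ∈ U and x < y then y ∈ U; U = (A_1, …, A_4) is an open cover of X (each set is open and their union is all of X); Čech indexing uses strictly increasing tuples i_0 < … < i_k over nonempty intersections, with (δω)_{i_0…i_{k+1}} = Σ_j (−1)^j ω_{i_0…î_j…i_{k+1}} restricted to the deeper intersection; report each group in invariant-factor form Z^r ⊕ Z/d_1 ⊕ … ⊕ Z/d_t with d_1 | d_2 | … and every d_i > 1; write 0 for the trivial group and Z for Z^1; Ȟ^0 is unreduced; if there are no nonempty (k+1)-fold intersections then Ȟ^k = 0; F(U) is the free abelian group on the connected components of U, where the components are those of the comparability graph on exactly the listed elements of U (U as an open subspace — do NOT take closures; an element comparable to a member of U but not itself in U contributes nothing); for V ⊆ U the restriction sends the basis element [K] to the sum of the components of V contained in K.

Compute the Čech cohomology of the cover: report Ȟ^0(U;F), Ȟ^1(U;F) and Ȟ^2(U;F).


nerve simplices:
  A12={q3,q5,q7,q8,q9,q10} A13={q3,q5,q7,q8,q10} A14={q3,q5,q7,q8,q9,q10} A23={q1,q2,q3,q5,q7,q8,q10} A24={q1,q3,q4,q5,q6,q7,q8,q9,q10} A34={q1,q3,q5,q7,q8,q10}
  A123={q3,q5,q7,q8,q10} A124={q3,q5,q7,q8,q9,q10} A134={q3,q5,q7,q8,q10} A234={q1,q3,q5,q7,q8,q10}
  A1234={q3,q5,q7,q8,q10}
components per intersection:
  A1: {q3,q7,q8,q10} {q5} {q9}
  A2: {q1} {q2,q3,q4,q5,q6,q7,q8,q9,q10}
  A3: {q1} {q2,q3,q7,q8,q10} {q5}
  A4: {q1} {q3,q4,q5,q6,q7,q8,q9,q10}
  A12: {q3,q7,q8,q10} {q5} {q9}
  A13: {q3,q7,q8,q10} {q5}
  A14: {q3,q7,q8,q10} {q5} {q9}
  A23: {q1} {q2,q3,q7,q8,q10} {q5}
  A24: {q1} {q3,q4,q5,q6,q7,q8,q9,q10}
  A34: {q1} {q3,q7,q8,q10} {q5}
  A123: {q3,q7,q8,q10} {q5}
  A124: {q3,q7,q8,q10} {q5} {q9}
  A134: {q3,q7,q8,q10} {q5}
  A234: {q1} {q3,q7,q8,q10} {q5}
  A1234: {q3,q7,q8,q10} {q5}
C dims 10,16,10,2; δ0: rk 8, SNF 1^8; δ1: rk 8, SNF 1^8; δ2: rk 2, SNF 1^2
degree 0: 10−8−0 = 2 → Ȟ^0 ≅ Z^2
degree 1: 16−8−8 = 0 → Ȟ^1 ≅ 0
degree 2: 10−2−8 = 0 → Ȟ^2 ≅ 0

Ȟ^0(U;F) ≅ Z^2,  Ȟ^1(U;F) ≅ 0,  Ȟ^2(U;F) ≅ 0


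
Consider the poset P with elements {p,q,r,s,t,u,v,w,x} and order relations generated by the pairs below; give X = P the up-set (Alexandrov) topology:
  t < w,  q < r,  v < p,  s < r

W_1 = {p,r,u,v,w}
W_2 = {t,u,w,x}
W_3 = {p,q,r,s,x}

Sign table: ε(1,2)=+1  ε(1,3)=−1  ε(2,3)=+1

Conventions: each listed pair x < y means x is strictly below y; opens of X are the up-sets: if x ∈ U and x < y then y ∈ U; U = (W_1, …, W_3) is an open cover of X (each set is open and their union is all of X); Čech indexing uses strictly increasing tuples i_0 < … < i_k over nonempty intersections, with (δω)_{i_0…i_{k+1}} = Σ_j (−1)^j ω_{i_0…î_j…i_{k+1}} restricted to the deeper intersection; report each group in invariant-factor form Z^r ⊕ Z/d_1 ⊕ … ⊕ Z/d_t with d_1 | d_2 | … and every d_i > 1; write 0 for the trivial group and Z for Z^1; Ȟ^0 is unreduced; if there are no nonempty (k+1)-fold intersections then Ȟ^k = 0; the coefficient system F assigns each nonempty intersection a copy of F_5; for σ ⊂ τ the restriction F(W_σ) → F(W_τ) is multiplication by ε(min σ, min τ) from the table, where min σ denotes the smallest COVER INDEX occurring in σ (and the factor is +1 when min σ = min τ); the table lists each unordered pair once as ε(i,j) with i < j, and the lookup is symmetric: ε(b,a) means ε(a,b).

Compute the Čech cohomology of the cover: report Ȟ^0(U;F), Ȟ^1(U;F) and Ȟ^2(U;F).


nonempty overlaps:
  W12={u,w} W13={p,r} W23={x}
C dims 3,3; δ0: rk_F5 3
degree 0: 3−3−0 = 0 → Ȟ^0 ≅ 0
degree 1: 3−0−3 = 0 → Ȟ^1 ≅ 0
degree 2: 0−0−0 = 0 → Ȟ^2 ≅ 0

Ȟ^0 = 0; Ȟ^1 = 0; Ȟ^2 = 0


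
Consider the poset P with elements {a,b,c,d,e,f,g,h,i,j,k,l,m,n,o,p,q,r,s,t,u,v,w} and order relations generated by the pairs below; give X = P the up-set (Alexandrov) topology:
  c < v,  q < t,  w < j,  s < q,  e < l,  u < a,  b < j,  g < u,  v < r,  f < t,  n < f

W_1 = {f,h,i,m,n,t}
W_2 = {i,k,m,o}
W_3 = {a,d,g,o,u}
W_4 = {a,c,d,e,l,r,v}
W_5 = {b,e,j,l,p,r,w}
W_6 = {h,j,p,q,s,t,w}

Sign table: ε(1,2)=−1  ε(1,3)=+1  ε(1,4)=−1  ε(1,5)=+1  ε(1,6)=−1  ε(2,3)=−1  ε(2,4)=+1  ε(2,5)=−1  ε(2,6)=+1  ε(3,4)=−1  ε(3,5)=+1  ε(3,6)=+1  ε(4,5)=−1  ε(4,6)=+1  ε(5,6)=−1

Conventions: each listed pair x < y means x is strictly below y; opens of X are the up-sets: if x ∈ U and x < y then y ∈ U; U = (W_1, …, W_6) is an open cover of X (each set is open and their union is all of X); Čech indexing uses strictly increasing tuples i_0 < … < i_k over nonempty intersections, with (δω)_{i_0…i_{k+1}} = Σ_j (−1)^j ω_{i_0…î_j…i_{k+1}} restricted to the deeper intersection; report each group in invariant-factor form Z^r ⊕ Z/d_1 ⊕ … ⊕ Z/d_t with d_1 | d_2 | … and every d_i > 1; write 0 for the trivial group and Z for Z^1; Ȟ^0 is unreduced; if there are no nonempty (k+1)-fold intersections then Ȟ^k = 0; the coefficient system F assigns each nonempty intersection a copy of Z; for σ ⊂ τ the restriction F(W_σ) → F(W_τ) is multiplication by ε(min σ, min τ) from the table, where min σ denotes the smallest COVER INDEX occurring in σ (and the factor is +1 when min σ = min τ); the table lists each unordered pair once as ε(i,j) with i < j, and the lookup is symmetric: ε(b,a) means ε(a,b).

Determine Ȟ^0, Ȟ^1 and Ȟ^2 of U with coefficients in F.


Ȟ^0(U;F) ≅ Z; Ȟ^1(U;F) ≅ Z; Ȟ^2(U;F) ≅ 0

nonempty intersections:
  W12={i,m} W16={h,t} W23={o} W34={a,d} W45={e,l,r} W56={j,p,w}
C dims 6,6; δ0: rk 5, SNF 1^5
Ȟ^0: (6−5)−0=1 ⇒ Z
Ȟ^1: (6−0)−5=1 ⇒ Z
Ȟ^2: (0−0)−0=0 ⇒ 0


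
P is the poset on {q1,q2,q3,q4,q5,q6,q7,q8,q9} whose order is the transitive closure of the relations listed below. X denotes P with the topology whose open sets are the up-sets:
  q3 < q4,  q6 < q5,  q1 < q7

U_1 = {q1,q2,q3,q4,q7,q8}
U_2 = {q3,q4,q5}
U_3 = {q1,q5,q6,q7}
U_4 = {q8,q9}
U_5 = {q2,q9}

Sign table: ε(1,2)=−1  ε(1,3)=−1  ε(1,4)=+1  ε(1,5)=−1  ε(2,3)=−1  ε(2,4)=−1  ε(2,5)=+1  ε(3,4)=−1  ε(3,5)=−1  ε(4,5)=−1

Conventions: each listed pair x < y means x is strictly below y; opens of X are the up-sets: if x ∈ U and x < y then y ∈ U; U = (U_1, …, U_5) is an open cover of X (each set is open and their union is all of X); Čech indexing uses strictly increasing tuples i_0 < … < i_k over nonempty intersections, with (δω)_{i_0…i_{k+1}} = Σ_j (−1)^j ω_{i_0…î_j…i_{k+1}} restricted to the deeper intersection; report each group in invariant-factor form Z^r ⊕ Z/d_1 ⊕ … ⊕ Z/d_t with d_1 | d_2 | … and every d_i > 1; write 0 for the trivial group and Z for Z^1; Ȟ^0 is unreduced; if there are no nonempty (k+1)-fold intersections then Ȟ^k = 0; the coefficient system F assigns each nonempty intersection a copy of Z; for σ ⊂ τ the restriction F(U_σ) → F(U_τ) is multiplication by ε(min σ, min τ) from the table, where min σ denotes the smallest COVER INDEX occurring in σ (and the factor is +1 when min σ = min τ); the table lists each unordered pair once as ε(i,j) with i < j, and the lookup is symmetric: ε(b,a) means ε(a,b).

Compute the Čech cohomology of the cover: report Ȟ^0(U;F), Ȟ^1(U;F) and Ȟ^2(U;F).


nerve simplices:
  U12={q3,q4} U13={q1,q7} U14={q8} U15={q2} U23={q5} U45={q9}
C dims 5,6; δ0: rk 5, SNF 1^4·2
degree 0: 5−5−0 = 0 → Ȟ^0 ≅ 0
degree 1: 6−0−5 = 1 plus torsion [2] → Ȟ^1 ≅ Z ⊕ Z/2
degree 2: 0−0−0 = 0 → Ȟ^2 ≅ 0

Ȟ^0 ≅ 0, Ȟ^1 ≅ Z ⊕ Z/2 and Ȟ^2 ≅ 0


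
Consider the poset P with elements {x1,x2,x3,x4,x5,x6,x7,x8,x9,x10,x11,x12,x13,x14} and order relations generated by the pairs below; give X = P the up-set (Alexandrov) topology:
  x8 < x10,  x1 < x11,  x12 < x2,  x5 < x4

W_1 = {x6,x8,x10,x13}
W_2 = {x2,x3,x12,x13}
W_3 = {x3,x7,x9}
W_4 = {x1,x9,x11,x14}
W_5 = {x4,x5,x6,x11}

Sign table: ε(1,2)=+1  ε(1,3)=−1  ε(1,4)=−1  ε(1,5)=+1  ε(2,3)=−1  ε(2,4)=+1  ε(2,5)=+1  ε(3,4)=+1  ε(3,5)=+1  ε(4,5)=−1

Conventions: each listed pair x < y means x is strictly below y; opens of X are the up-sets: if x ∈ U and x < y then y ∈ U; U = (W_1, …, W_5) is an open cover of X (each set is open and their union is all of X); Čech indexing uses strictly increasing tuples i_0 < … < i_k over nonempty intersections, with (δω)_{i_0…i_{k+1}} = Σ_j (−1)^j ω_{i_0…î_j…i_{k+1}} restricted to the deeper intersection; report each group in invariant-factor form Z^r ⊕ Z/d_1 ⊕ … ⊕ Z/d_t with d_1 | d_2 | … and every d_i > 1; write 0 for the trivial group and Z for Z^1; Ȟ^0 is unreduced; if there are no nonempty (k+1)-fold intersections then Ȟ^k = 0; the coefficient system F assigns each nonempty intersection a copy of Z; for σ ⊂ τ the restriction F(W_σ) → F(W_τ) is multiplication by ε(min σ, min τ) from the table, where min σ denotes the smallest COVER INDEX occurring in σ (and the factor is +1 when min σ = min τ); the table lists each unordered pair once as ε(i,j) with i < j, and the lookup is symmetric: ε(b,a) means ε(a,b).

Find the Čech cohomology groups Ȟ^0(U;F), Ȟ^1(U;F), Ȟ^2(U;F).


Ȟ^0 ≅ Z,  Ȟ^1 ≅ Z,  Ȟ^2 ≅ 0

nerve of the cover:
  W12={x13} W15={x6} W23={x3} W34={x9} W45={x11}
C dims 5,5; δ0: rk 4, SNF 1^4
Ȟ^0 = (5 − 4) − 0 = 1, so Ȟ^0 ≅ Z
Ȟ^1 = (5 − 0) − 4 = 1, so Ȟ^1 ≅ Z
Ȟ^2 = (0 − 0) − 0 = 0, so Ȟ^2 ≅ 0


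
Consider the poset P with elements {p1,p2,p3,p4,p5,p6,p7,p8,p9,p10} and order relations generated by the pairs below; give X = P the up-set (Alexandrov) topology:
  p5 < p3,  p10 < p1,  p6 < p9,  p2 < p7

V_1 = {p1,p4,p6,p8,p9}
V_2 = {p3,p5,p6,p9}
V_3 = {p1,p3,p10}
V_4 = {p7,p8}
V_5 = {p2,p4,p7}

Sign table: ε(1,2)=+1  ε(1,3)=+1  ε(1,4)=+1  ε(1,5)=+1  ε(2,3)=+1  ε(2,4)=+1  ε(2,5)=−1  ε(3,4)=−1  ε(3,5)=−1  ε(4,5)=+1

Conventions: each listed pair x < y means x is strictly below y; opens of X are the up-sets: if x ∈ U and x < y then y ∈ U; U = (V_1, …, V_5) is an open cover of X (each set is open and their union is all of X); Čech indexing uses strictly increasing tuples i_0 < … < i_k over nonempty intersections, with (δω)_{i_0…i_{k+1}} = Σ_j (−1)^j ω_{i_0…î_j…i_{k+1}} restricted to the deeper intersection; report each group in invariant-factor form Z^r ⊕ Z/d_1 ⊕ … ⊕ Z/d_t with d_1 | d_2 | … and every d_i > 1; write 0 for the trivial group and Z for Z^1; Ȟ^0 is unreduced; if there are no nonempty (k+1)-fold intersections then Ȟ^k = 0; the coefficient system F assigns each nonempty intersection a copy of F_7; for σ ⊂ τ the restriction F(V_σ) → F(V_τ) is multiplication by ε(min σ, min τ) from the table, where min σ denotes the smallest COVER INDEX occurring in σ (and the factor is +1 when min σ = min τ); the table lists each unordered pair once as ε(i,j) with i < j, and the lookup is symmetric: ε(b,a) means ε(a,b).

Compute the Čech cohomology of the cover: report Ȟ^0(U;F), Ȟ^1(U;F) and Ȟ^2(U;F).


Ȟ^0(U;F) ≅ Z/7, Ȟ^1(U;F) ≅ Z/7 ⊕ Z/7, Ȟ^2(U;F) ≅ 0

cover nerve:
  V12={p6,p9} V13={p1} V14={p8} V15={p4} V23={p3} V45={p7}
C dims 5,6; δ0: rk_F7 4
Ȟ^0: (5−4)−0=1 ⇒ Z/7
Ȟ^1: (6−0)−4=2 ⇒ Z/7 ⊕ Z/7
Ȟ^2: (0−0)−0=0 ⇒ 0


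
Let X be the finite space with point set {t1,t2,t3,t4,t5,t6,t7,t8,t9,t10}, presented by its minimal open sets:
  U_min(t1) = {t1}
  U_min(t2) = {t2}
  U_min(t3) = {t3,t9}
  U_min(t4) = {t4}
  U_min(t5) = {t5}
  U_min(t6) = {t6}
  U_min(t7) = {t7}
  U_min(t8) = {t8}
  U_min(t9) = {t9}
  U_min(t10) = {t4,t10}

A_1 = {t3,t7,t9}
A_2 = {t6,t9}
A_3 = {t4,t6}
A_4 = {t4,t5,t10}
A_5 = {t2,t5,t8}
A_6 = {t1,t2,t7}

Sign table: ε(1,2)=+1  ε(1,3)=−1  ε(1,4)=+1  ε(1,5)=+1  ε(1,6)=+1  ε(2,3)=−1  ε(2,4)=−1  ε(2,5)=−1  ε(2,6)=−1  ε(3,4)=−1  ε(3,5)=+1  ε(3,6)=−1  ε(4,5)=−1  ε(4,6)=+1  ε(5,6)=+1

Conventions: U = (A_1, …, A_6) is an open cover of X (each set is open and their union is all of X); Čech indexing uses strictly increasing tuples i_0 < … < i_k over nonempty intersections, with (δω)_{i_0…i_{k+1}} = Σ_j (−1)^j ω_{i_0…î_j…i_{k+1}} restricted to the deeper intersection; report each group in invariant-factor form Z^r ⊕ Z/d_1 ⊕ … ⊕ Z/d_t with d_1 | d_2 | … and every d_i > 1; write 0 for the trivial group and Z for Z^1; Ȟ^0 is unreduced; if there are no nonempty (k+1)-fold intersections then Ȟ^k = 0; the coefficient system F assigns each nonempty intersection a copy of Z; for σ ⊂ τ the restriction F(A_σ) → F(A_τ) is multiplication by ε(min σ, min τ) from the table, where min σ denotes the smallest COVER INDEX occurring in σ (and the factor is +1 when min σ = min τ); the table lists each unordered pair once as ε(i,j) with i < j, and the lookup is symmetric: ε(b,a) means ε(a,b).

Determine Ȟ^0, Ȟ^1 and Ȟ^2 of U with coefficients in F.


Ȟ^0 ≅ 0,  Ȟ^1 ≅ Z/2,  Ȟ^2 ≅ 0

nonempty overlaps:
  A12={t9} A16={t7} A23={t6} A34={t4} A45={t5} A56={t2}
C dims 6,6; δ0: rk 6, SNF 1^5·2
degree 0: 6−6−0 = 0 → Ȟ^0 ≅ 0
degree 1: 6−0−6 = 0 plus torsion [2] → Ȟ^1 ≅ Z/2
degree 2: 0−0−0 = 0 → Ȟ^2 ≅ 0


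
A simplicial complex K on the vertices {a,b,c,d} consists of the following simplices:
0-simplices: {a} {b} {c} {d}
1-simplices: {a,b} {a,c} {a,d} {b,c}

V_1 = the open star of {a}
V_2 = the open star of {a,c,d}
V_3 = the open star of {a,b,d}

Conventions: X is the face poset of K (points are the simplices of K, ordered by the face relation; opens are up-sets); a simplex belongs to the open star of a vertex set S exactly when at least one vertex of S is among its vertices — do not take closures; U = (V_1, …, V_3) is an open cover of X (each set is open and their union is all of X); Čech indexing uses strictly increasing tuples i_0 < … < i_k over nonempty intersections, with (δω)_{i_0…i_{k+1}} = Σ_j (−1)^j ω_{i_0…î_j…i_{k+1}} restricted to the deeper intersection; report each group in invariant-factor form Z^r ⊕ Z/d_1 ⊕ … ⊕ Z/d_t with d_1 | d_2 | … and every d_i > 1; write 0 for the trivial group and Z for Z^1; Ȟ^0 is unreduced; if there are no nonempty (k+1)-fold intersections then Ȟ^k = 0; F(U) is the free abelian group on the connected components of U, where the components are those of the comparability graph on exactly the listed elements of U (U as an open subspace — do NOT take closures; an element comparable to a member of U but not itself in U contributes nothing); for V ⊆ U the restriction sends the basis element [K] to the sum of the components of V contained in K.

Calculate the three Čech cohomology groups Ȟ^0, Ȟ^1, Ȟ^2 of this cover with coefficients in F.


Ȟ^0 = Z; Ȟ^1 = Z; Ȟ^2 = 0

cover nerve:
  V1={{a},{a,b},{a,c},{a,d}} V2={{a},{c},{d},{a,b},{a,c},{a,d},{b,c}} V3={{a},{b},{d},{a,b},{a,c},{a,d},{b,c}}
  V12={{a},{a,b},{a,c},{a,d}} V13={{a},{a,b},{a,c},{a,d}} V23={{a},{d},{a,b},{a,c},{a,d},{b,c}}
  V123={{a},{a,b},{a,c},{a,d}}
components per intersection:
  V1: {{a},{a,b},{a,c},{a,d}}
  V2: {{a},{c},{d},{a,b},{a,c},{a,d},{b,c}}
  V3: {{a},{b},{d},{a,b},{a,c},{a,d},{b,c}}
  V12: {{a},{a,b},{a,c},{a,d}}
  V13: {{a},{a,b},{a,c},{a,d}}
  V23: {{a},{d},{a,b},{a,c},{a,d}} {{b,c}}
  V123: {{a},{a,b},{a,c},{a,d}}
C dims 3,4,1; δ0: rk 2, SNF 1^2; δ1: rk 1, SNF 1^1
Ȟ^0: (3−2)−0=1 ⇒ Z
Ȟ^1: (4−1)−2=1 ⇒ Z
Ȟ^2: (1−0)−1=0 ⇒ 0


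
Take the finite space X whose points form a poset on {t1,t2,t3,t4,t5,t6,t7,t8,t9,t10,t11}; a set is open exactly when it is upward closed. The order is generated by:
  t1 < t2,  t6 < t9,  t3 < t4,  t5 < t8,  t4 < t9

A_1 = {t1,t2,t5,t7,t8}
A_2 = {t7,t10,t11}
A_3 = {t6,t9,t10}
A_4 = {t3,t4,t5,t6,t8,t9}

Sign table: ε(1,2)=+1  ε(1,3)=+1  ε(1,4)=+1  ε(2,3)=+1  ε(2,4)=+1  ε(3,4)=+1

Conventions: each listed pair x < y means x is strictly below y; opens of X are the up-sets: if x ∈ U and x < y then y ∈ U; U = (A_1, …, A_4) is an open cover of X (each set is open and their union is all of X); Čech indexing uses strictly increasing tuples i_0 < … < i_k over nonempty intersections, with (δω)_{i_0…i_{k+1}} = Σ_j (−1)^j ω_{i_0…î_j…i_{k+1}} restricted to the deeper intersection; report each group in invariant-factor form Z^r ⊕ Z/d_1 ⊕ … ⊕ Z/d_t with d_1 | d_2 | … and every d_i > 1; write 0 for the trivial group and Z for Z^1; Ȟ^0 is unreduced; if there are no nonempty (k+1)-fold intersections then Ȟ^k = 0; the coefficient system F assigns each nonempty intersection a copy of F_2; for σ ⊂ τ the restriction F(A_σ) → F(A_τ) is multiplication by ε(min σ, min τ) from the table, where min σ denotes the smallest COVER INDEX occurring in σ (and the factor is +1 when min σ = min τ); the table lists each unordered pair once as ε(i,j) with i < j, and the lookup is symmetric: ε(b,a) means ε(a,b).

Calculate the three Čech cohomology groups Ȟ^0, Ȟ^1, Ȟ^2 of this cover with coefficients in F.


cover nerve:
  A12={t7} A14={t5,t8} A23={t10} A34={t6,t9}
C dims 4,4; δ0: rk_F2 3
Ȟ^0: (4−3)−0=1 ⇒ Z/2
Ȟ^1: (4−0)−3=1 ⇒ Z/2
Ȟ^2: (0−0)−0=0 ⇒ 0

Ȟ^0 ≅ Z/2, Ȟ^1 ≅ Z/2, Ȟ^2 ≅ 0


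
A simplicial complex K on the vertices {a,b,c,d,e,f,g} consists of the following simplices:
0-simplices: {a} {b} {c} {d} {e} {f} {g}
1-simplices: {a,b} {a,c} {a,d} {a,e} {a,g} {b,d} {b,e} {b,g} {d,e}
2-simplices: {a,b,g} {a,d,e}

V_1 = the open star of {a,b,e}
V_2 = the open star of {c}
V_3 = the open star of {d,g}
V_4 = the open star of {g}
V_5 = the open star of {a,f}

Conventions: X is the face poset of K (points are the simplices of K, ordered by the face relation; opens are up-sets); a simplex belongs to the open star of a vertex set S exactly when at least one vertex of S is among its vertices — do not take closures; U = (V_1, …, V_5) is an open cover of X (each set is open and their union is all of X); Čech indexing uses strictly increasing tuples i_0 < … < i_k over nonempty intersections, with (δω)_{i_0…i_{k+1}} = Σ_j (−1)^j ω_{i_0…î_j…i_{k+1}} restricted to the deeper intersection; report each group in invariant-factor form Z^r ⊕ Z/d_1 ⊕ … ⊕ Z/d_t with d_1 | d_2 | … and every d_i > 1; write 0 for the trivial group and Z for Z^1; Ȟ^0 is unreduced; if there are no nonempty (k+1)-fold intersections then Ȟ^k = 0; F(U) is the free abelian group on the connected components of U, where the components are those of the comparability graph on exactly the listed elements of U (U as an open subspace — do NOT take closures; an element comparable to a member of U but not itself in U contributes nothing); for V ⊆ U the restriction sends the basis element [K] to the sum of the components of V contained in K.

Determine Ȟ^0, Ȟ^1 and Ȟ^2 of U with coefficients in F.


Ȟ^0(U;F) ≅ Z^2,  Ȟ^1(U;F) ≅ Z,  Ȟ^2(U;F) ≅ 0

nonempty overlaps:
  V1={{a},{b},{e},{a,b},{a,c},{a,d},{a,e},{a,g},{b,d},{b,e},{b,g},{d,e},{a,b,g},{a,d,e}} V2={{c},{a,c}} V3={{d},{g},{a,d},{a,g},{b,d},{b,g},{d,e},{a,b,g},{a,d,e}} V4={{g},{a,g},{b,g},{a,b,g}} V5={{a},{f},{a,b},{a,c},{a,d},{a,e},{a,g},{a,b,g},{a,d,e}}
  V12={{a,c}} V13={{a,d},{a,g},{b,d},{b,g},{d,e},{a,b,g},{a,d,e}} V14={{a,g},{b,g},{a,b,g}} V15={{a},{a,b},{a,c},{a,d},{a,e},{a,g},{a,b,g},{a,d,e}} V25={{a,c}} V34={{g},{a,g},{b,g},{a,b,g}} V35={{a,d},{a,g},{a,b,g},{a,d,e}} V45={{a,g},{a,b,g}}
  V125={{a,c}} V134={{a,g},{b,g},{a,b,g}} V135={{a,d},{a,g},{a,b,g},{a,d,e}} V145={{a,g},{a,b,g}} V345={{a,g},{a,b,g}}
  V1345={{a,g},{a,b,g}}
components per intersection:
  V1: {{a},{b},{e},{a,b},{a,c},{a,d},{a,e},{a,g},{b,d},{b,e},{b,g},{d,e},{a,b,g},{a,d,e}}
  V2: {{c},{a,c}}
  V3: {{d},{a,d},{b,d},{d,e},{a,d,e}} {{g},{a,g},{b,g},{a,b,g}}
  V4: {{g},{a,g},{b,g},{a,b,g}}
  V5: {{a},{a,b},{a,c},{a,d},{a,e},{a,g},{a,b,g},{a,d,e}} {{f}}
  V12: {{a,c}}
  V13: {{a,d},{d,e},{a,d,e}} {{a,g},{b,g},{a,b,g}} {{b,d}}
  V14: {{a,g},{b,g},{a,b,g}}
  V15: {{a},{a,b},{a,c},{a,d},{a,e},{a,g},{a,b,g},{a,d,e}}
  V25: {{a,c}}
  V34: {{g},{a,g},{b,g},{a,b,g}}
  V35: {{a,d},{a,d,e}} {{a,g},{a,b,g}}
  V45: {{a,g},{a,b,g}}
  V125: {{a,c}}
  V134: {{a,g},{b,g},{a,b,g}}
  V135: {{a,d},{a,d,e}} {{a,g},{a,b,g}}
  V145: {{a,g},{a,b,g}}
  V345: {{a,g},{a,b,g}}
  V1345: {{a,g},{a,b,g}}
C dims 7,11,6,1; δ0: rk 5, SNF 1^5; δ1: rk 5, SNF 1^5; δ2: rk 1, SNF 1^1
degree 0: 7−5−0 = 2 → Ȟ^0 ≅ Z^2
degree 1: 11−5−5 = 1 → Ȟ^1 ≅ Z
degree 2: 6−1−5 = 0 → Ȟ^2 ≅ 0


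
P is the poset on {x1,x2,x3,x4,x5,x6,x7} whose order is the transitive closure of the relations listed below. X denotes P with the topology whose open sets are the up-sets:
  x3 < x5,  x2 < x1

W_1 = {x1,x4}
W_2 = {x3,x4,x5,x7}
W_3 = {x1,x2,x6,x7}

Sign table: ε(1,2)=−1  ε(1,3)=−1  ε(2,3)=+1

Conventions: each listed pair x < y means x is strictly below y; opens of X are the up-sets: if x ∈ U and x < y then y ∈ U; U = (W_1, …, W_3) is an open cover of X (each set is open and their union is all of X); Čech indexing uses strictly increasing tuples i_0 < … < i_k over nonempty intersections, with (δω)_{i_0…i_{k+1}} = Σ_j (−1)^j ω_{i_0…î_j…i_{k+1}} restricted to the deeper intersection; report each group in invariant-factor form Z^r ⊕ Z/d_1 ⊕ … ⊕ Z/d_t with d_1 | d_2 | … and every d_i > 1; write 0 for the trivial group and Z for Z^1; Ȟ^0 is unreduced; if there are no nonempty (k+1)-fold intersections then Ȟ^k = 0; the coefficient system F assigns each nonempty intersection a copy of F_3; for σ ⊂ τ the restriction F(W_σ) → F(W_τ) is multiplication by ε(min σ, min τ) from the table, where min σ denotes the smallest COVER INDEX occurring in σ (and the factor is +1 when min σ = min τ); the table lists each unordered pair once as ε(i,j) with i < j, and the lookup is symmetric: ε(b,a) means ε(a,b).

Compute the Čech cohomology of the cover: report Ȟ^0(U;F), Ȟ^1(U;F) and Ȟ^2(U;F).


cover nerve:
  W12={x4} W13={x1} W23={x7}
C dims 3,3; δ0: rk_F3 2
Ȟ^0: (3−2)−0=1 ⇒ Z/3
Ȟ^1: (3−0)−2=1 ⇒ Z/3
Ȟ^2: (0−0)−0=0 ⇒ 0

Ȟ^0 = Z/3, Ȟ^1 = Z/3 and Ȟ^2 = 0


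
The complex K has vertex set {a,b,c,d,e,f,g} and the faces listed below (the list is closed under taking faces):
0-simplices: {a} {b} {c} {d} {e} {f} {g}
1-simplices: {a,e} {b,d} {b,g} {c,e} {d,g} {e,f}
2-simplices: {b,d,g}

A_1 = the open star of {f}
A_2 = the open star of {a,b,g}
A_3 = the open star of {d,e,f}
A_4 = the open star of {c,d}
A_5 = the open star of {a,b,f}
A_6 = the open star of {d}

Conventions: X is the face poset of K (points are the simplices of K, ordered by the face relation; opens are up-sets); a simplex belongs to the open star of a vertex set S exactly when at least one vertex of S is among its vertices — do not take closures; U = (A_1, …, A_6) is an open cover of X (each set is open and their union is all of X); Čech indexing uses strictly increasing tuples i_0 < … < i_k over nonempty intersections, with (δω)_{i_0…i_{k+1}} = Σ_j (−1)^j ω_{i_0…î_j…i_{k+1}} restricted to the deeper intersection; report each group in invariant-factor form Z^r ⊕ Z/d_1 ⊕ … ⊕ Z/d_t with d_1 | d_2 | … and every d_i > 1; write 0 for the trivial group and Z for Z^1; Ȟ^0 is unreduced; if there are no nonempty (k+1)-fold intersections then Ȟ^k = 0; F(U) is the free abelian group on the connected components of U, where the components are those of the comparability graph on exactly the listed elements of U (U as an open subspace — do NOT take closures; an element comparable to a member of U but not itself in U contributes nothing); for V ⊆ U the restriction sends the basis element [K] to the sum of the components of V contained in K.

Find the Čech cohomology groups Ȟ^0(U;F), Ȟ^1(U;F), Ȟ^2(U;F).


nerve of the cover:
  A1={{f},{e,f}} A2={{a},{b},{g},{a,e},{b,d},{b,g},{d,g},{b,d,g}} A3={{d},{e},{f},{a,e},{b,d},{c,e},{d,g},{e,f},{b,d,g}} A4={{c},{d},{b,d},{c,e},{d,g},{b,d,g}} A5={{a},{b},{f},{a,e},{b,d},{b,g},{e,f},{b,d,g}} A6={{d},{b,d},{d,g},{b,d,g}}
  A13={{f},{e,f}} A15={{f},{e,f}} A23={{a,e},{b,d},{d,g},{b,d,g}} A24={{b,d},{d,g},{b,d,g}} A25={{a},{b},{a,e},{b,d},{b,g},{b,d,g}} A26={{b,d},{d,g},{b,d,g}} A34={{d},{b,d},{c,e},{d,g},{b,d,g}} A35={{f},{a,e},{b,d},{e,f},{b,d,g}} A36={{d},{b,d},{d,g},{b,d,g}} A45={{b,d},{b,d,g}} A46={{d},{b,d},{d,g},{b,d,g}} A56={{b,d},{b,d,g}}
  A135={{f},{e,f}} A234={{b,d},{d,g},{b,d,g}} A235={{a,e},{b,d},{b,d,g}} A236={{b,d},{d,g},{b,d,g}} A245={{b,d},{b,d,g}} A246={{b,d},{d,g},{b,d,g}} A256={{b,d},{b,d,g}} A345={{b,d},{b,d,g}} A346={{d},{b,d},{d,g},{b,d,g}} A356={{b,d},{b,d,g}} A456={{b,d},{b,d,g}}
  A2345={{b,d},{b,d,g}} A2346={{b,d},{d,g},{b,d,g}} A2356={{b,d},{b,d,g}} A2456={{b,d},{b,d,g}} A3456={{b,d},{b,d,g}}
  A23456={{b,d},{b,d,g}}
components per intersection:
  A1: {{f},{e,f}}
  A2: {{a},{a,e}} {{b},{g},{b,d},{b,g},{d,g},{b,d,g}}
  A3: {{d},{b,d},{d,g},{b,d,g}} {{e},{f},{a,e},{c,e},{e,f}}
  A4: {{c},{c,e}} {{d},{b,d},{d,g},{b,d,g}}
  A5: {{a},{a,e}} {{b},{b,d},{b,g},{b,d,g}} {{f},{e,f}}
  A6: {{d},{b,d},{d,g},{b,d,g}}
  A13: {{f},{e,f}}
  A15: {{f},{e,f}}
  A23: {{a,e}} {{b,d},{d,g},{b,d,g}}
  A24: {{b,d},{d,g},{b,d,g}}
  A25: {{a},{a,e}} {{b},{b,d},{b,g},{b,d,g}}
  A26: {{b,d},{d,g},{b,d,g}}
  A34: {{d},{b,d},{d,g},{b,d,g}} {{c,e}}
  A35: {{f},{e,f}} {{a,e}} {{b,d},{b,d,g}}
  A36: {{d},{b,d},{d,g},{b,d,g}}
  A45: {{b,d},{b,d,g}}
  A46: {{d},{b,d},{d,g},{b,d,g}}
  A56: {{b,d},{b,d,g}}
  A135: {{f},{e,f}}
  A234: {{b,d},{d,g},{b,d,g}}
  A235: {{a,e}} {{b,d},{b,d,g}}
  A236: {{b,d},{d,g},{b,d,g}}
  A245: {{b,d},{b,d,g}}
  A246: {{b,d},{d,g},{b,d,g}}
  A256: {{b,d},{b,d,g}}
  A345: {{b,d},{b,d,g}}
  A346: {{d},{b,d},{d,g},{b,d,g}}
  A356: {{b,d},{b,d,g}}
  A456: {{b,d},{b,d,g}}
  A2345: {{b,d},{b,d,g}}
  A2346: {{b,d},{d,g},{b,d,g}}
  A2356: {{b,d},{b,d,g}}
  A2456: {{b,d},{b,d,g}}
  A3456: {{b,d},{b,d,g}}
  A23456: {{b,d},{b,d,g}}
C dims 11,17,12,5; δ0: rk 9, SNF 1^9; δ1: rk 8, SNF 1^8; δ2: rk 4, SNF 1^4
Ȟ^0 = (11 − 9) − 0 = 2, so Ȟ^0 ≅ Z^2
Ȟ^1 = (17 − 8) − 9 = 0, so Ȟ^1 ≅ 0
Ȟ^2 = (12 − 4) − 8 = 0, so Ȟ^2 ≅ 0

Ȟ^0 ≅ Z^2,  Ȟ^1 ≅ 0,  Ȟ^2 ≅ 0
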